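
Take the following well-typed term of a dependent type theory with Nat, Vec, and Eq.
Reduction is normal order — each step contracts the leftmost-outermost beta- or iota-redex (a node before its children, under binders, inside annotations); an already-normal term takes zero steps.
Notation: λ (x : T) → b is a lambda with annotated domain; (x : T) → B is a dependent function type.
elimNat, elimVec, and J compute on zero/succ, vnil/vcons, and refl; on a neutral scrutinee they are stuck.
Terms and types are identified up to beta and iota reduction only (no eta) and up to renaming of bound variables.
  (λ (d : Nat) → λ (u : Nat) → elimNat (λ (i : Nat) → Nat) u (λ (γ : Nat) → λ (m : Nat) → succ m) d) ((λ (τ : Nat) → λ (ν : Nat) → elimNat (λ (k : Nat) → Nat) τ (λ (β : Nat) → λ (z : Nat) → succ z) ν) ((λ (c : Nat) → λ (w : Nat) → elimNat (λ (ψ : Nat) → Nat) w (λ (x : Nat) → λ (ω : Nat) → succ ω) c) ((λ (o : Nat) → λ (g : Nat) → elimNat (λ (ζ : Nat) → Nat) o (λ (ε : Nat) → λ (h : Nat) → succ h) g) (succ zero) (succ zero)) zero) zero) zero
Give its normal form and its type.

normal form:
  succ (succ zero)
type:
  Nat
observation: 27 normal-order steps separate the term from its normal form.


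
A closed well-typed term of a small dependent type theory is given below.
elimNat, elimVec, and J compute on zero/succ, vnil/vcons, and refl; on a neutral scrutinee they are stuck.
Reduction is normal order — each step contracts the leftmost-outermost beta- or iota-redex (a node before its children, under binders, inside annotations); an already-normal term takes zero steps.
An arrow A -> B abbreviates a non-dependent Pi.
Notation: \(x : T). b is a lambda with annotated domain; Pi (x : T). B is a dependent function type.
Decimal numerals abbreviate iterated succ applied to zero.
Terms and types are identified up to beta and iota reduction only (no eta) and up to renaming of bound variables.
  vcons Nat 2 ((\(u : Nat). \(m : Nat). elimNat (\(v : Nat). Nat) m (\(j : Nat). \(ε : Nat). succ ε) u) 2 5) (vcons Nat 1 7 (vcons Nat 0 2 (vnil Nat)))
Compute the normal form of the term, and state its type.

resulting normal form:
  vcons Nat 2 7 (vcons Nat 1 7 (vcons Nat 0 2 (vnil Nat)))
type:
  Vec Nat 3


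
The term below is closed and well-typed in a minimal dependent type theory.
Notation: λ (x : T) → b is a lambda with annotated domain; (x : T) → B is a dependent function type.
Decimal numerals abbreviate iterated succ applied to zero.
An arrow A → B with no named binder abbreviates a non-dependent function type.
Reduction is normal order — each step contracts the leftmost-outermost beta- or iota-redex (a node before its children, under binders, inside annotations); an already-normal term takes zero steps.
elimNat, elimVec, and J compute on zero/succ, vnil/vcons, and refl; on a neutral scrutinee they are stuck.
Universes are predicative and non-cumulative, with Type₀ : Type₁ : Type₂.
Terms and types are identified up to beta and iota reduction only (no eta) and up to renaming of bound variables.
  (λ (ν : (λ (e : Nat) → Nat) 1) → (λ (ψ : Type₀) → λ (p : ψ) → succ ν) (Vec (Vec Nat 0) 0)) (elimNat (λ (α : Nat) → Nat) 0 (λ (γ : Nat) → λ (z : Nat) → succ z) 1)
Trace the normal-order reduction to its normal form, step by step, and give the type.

reduction (normal order):
  (λ (ν : (λ (e : Nat) → Nat) 1) → (λ (ψ : Type₀) → λ (p : ψ) → succ ν) (Vec (Vec Nat 0) 0)) (elimNat (λ (α : Nat) → Nat) 0 (λ (γ : Nat) → λ (z : Nat) → succ z) 1)
  ~> (λ (ν : Type₀) → λ (e : ν) → succ (elimNat (λ (ψ : Nat) → Nat) 0 (λ (p : Nat) → λ (α : Nat) → succ α) 1)) (Vec (Vec Nat 0) 0)
  ~> λ (ν : Vec (Vec Nat 0) 0) → succ (elimNat (λ (e : Nat) → Nat) 0 (λ (ψ : Nat) → λ (p : Nat) → succ p) 1)
  ~> λ (ν : Vec (Vec Nat 0) 0) → succ ((λ (e : Nat) → λ (ψ : Nat) → succ ψ) 0 (elimNat (λ (p : Nat) → Nat) 0 (λ (α : Nat) → λ (γ : Nat) → succ γ) 0))
  ~> λ (ν : Vec (Vec Nat 0) 0) → succ ((λ (e : Nat) → succ e) (elimNat (λ (ψ : Nat) → Nat) 0 (λ (p : Nat) → λ (α : Nat) → succ α) 0))
  ~> λ (ν : Vec (Vec Nat 0) 0) → succ (succ (elimNat (λ (e : Nat) → Nat) 0 (λ (ψ : Nat) → λ (p : Nat) → succ p) 0))
  ~> λ (ν : Vec (Vec Nat 0) 0) → 2
type:
  Vec (Vec Nat 0) 0 → Nat


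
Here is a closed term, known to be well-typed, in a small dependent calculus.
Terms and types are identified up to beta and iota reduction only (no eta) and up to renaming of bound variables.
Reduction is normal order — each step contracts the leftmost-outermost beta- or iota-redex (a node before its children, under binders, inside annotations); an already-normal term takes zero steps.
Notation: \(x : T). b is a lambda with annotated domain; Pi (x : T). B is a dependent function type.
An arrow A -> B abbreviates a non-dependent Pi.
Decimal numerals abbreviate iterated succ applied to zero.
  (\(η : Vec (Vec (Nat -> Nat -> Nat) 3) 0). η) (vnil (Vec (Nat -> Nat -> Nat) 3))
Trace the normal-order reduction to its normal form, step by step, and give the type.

reduction (normal order):
  (\(η : Vec (Vec (Nat -> Nat -> Nat) 3) 0). η) (vnil (Vec (Nat -> Nat -> Nat) 3))
  ~> vnil (Vec (Nat -> Nat -> Nat) 3)
the term's type:
  Vec (Vec (Nat -> Nat -> Nat) 3) 0


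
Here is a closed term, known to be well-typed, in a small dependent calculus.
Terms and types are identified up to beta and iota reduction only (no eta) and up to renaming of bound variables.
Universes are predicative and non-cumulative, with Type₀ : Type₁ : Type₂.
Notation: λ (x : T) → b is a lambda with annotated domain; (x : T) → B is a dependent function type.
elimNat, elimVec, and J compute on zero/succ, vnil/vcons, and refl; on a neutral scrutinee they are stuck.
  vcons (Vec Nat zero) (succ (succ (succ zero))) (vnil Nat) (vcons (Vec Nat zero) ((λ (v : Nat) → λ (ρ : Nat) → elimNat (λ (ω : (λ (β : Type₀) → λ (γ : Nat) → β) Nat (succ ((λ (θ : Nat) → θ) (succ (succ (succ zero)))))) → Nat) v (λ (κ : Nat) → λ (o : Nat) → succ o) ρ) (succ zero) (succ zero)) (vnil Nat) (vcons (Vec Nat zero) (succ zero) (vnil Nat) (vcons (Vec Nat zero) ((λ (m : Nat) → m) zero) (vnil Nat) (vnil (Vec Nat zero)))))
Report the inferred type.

type:
  Vec (Vec Nat zero) (succ (succ (succ (succ zero))))


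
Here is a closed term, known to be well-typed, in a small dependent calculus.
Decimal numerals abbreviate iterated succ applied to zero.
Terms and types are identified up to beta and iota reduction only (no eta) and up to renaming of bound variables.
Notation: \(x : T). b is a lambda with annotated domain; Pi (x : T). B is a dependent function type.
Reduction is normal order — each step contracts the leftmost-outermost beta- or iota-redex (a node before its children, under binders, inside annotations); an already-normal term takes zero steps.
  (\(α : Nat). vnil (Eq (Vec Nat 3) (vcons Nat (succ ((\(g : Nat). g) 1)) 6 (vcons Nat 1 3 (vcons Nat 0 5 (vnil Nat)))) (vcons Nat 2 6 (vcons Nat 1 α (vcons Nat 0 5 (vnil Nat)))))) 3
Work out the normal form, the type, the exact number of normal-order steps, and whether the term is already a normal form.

resulting normal form:
  vnil (Eq (Vec Nat 3) (vcons Nat 2 6 (vcons Nat 1 3 (vcons Nat 0 5 (vnil Nat)))) (vcons Nat 2 6 (vcons Nat 1 3 (vcons Nat 0 5 (vnil Nat)))))
inferred type:
  Vec (Eq (Vec Nat 3) (vcons Nat 2 6 (vcons Nat 1 3 (vcons Nat 0 5 (vnil Nat)))) (vcons Nat 2 6 (vcons Nat 1 3 (vcons Nat 0 5 (vnil Nat))))) 0
steps to reach normal form (normal order): 2
already normal: no
first contracted redex: a beta-redex


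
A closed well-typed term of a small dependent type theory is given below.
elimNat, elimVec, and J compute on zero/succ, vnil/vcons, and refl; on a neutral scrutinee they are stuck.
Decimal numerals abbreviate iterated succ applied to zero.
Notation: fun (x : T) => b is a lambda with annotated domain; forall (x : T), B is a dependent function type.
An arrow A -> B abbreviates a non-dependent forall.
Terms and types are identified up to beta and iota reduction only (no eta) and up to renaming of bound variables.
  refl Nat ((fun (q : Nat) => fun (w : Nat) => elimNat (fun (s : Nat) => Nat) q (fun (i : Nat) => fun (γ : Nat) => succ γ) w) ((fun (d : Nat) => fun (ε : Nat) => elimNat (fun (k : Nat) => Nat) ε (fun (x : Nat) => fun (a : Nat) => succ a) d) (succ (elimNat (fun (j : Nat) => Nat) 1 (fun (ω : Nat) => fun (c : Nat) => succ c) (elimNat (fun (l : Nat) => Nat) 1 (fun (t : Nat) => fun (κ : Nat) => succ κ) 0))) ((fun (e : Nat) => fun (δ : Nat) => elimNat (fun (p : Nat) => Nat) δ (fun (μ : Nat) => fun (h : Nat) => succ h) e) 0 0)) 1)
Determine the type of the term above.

inferred type:
  Eq Nat 4 4


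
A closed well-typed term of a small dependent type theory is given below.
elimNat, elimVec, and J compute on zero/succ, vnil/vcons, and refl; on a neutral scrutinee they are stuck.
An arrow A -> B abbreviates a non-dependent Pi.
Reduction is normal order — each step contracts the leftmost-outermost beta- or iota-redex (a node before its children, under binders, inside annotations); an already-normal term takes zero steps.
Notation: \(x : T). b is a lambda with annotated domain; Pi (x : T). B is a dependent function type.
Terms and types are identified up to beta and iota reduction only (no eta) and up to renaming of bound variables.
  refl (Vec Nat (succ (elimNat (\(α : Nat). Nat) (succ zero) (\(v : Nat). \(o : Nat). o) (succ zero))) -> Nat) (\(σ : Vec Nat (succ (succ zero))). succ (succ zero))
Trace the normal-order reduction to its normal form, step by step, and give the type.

normal-order reduction sequence:
  refl (Vec Nat (succ (elimNat (\(α : Nat). Nat) (succ zero) (\(v : Nat). \(o : Nat). o) (succ zero))) -> Nat) (\(σ : Vec Nat (succ (succ zero))). succ (succ zero))
  ~> refl (Vec Nat (succ ((\(α : Nat). \(v : Nat). v) zero (elimNat (\(o : Nat). Nat) (succ zero) (\(σ : Nat). \(z : Nat). z) zero))) -> Nat) (\(m : Vec Nat (succ (succ zero))). succ (succ zero))
  ~> refl (Vec Nat (succ ((\(α : Nat). α) (elimNat (\(v : Nat). Nat) (succ zero) (\(o : Nat). \(σ : Nat). σ) zero))) -> Nat) (\(z : Vec Nat (succ (succ zero))). succ (succ zero))
  ~> refl (Vec Nat (succ (elimNat (\(α : Nat). Nat) (succ zero) (\(v : Nat). \(o : Nat). o) zero)) -> Nat) (\(σ : Vec Nat (succ (succ zero))). succ (succ zero))
  ~> refl (Vec Nat (succ (succ zero)) -> Nat) (\(α : Vec Nat (succ (succ zero))). succ (succ zero))
type:
  Eq (Vec Nat (succ (succ zero)) -> Nat) (\(α : Vec Nat (succ (succ zero))). succ (succ zero)) (\(v : Vec Nat (succ (succ zero))). succ (succ zero))


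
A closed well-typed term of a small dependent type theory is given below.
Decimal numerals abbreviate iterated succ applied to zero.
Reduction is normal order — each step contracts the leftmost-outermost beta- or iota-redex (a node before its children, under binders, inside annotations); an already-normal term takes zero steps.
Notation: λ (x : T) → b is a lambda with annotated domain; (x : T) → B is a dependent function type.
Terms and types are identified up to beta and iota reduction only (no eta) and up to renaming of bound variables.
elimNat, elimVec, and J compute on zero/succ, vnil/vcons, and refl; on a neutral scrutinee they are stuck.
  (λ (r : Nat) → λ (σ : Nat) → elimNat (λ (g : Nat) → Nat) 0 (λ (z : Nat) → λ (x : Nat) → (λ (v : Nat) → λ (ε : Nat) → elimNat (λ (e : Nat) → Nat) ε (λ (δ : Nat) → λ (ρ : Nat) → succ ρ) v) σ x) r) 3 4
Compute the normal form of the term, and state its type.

resulting normal form:
  12
the term's type:
  Nat


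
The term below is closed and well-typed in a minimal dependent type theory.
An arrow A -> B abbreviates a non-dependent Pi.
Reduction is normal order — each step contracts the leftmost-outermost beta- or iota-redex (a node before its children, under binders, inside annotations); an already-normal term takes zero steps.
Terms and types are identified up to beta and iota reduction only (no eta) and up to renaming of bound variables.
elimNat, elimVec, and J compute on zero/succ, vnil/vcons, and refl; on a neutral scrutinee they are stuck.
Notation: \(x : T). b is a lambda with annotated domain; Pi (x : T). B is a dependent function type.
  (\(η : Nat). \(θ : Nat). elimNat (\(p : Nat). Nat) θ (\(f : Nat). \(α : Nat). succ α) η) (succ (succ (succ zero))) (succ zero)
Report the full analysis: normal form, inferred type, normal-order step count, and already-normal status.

reduced normal form:
  succ (succ (succ (succ zero)))
the term's type:
  Nat
steps to reach normal form (normal order): 12
term was already normal: no
first redex: a beta-redex


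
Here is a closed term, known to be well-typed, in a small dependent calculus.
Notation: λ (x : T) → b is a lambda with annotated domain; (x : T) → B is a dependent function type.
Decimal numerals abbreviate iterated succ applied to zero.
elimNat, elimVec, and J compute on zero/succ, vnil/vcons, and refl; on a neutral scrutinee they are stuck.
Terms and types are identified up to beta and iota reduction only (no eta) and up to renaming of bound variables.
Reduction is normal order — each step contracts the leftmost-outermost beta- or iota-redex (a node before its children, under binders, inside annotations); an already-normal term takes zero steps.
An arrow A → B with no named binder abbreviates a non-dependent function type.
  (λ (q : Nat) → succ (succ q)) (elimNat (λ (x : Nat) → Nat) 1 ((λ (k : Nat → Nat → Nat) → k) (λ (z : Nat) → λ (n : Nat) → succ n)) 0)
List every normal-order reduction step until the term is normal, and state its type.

normal-order reduction:
  (λ (q : Nat) → succ (succ q)) (elimNat (λ (x : Nat) → Nat) 1 ((λ (k : Nat → Nat → Nat) → k) (λ (z : Nat) → λ (n : Nat) → succ n)) 0)
  ~> succ (succ (elimNat (λ (q : Nat) → Nat) 1 ((λ (x : Nat → Nat → Nat) → x) (λ (k : Nat) → λ (z : Nat) → succ z)) 0))
  ~> 3
type:
  Nat


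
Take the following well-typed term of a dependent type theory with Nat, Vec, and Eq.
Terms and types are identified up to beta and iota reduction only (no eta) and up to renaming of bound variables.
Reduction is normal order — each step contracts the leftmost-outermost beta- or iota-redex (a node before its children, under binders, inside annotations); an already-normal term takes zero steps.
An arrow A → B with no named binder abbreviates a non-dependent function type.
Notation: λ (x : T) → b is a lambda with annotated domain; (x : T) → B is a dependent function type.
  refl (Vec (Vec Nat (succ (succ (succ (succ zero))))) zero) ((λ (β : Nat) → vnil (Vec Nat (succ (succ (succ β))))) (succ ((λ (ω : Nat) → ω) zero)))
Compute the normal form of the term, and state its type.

resulting normal form:
  refl (Vec (Vec Nat (succ (succ (succ (succ zero))))) zero) (vnil (Vec Nat (succ (succ (succ (succ zero))))))
inferred type:
  Eq (Vec (Vec Nat (succ (succ (succ (succ zero))))) zero) (vnil (Vec Nat (succ (succ (succ (succ zero)))))) (vnil (Vec Nat (succ (succ (succ (succ zero))))))
observation: the leftmost-outermost redex is a beta-redex, and normalization takes 2 steps.


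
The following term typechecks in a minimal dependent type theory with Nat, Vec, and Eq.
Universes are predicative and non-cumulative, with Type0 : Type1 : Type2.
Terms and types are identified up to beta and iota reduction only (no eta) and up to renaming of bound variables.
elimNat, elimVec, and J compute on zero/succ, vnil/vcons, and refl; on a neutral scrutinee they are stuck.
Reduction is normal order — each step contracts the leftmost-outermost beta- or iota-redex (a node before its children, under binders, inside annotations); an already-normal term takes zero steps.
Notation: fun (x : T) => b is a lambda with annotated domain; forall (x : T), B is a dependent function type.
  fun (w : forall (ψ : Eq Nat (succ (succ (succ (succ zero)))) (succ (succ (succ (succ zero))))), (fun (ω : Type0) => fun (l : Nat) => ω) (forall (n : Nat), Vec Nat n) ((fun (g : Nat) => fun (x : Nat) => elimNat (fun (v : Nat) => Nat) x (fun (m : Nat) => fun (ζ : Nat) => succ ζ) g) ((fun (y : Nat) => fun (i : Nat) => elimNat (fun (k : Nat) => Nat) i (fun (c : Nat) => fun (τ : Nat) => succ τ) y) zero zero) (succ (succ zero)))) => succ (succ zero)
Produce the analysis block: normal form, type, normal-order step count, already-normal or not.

resulting normal form:
  fun (w : forall (ψ : Eq Nat (succ (succ (succ (succ zero)))) (succ (succ (succ (succ zero))))), forall (ω : Nat), Vec Nat ω) => succ (succ zero)
type:
  forall (w : forall (ψ : Eq Nat (succ (succ (succ (succ zero)))) (succ (succ (succ (succ zero))))), forall (ω : Nat), Vec Nat ω), Nat
reduction steps (normal order): 2
started in normal form: no
first redex: a beta-redex


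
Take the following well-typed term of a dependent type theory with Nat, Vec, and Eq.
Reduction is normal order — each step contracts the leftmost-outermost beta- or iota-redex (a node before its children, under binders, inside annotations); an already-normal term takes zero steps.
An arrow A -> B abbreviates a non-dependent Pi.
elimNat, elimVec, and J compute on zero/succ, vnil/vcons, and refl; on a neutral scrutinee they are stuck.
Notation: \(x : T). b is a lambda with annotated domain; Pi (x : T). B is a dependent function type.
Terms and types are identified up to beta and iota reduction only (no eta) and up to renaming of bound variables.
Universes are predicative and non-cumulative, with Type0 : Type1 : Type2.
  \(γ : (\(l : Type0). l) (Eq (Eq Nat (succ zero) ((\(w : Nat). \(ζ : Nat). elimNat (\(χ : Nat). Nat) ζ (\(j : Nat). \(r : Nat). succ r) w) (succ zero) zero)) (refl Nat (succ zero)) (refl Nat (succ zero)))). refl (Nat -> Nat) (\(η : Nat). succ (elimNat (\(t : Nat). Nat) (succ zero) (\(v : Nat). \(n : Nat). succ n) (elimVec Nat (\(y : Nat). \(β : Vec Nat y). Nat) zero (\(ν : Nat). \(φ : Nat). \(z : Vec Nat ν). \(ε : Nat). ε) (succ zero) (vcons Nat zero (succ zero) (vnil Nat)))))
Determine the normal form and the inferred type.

normal form:
  \(γ : Eq (Eq Nat (succ zero) (succ zero)) (refl Nat (succ zero)) (refl Nat (succ zero))). refl (Nat -> Nat) (\(l : Nat). succ (succ zero))
the term's type:
  Eq (Eq Nat (succ zero) (succ zero)) (refl Nat (succ zero)) (refl Nat (succ zero)) -> Eq (Nat -> Nat) (\(γ : Nat). succ (succ zero)) (\(l : Nat). succ (succ zero))
observation: contracting a beta-redex first, the term normalizes in 14 steps.


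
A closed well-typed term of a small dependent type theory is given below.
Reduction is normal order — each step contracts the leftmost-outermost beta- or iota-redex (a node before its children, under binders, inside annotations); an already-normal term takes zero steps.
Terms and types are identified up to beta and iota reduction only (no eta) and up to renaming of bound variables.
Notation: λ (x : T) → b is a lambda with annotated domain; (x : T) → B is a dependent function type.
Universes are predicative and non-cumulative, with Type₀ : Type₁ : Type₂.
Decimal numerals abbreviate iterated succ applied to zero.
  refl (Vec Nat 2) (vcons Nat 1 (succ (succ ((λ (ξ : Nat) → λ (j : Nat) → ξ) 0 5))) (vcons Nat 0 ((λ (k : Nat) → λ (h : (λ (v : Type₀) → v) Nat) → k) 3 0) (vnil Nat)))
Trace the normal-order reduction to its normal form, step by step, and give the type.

normal-order reduction sequence:
  refl (Vec Nat 2) (vcons Nat 1 (succ (succ ((λ (ξ : Nat) → λ (j : Nat) → ξ) 0 5))) (vcons Nat 0 ((λ (k : Nat) → λ (h : (λ (v : Type₀) → v) Nat) → k) 3 0) (vnil Nat)))
  ~> refl (Vec Nat 2) (vcons Nat 1 (succ (succ ((λ (ξ : Nat) → 0) 5))) (vcons Nat 0 ((λ (j : Nat) → λ (k : (λ (h : Type₀) → h) Nat) → j) 3 0) (vnil Nat)))
  ~> refl (Vec Nat 2) (vcons Nat 1 2 (vcons Nat 0 ((λ (ξ : Nat) → λ (j : (λ (k : Type₀) → k) Nat) → ξ) 3 0) (vnil Nat)))
  ~> refl (Vec Nat 2) (vcons Nat 1 2 (vcons Nat 0 ((λ (ξ : (λ (j : Type₀) → j) Nat) → 3) 0) (vnil Nat)))
  ~> refl (Vec Nat 2) (vcons Nat 1 2 (vcons Nat 0 3 (vnil Nat)))
type:
  Eq (Vec Nat 2) (vcons Nat 1 2 (vcons Nat 0 3 (vnil Nat))) (vcons Nat 1 2 (vcons Nat 0 3 (vnil Nat)))


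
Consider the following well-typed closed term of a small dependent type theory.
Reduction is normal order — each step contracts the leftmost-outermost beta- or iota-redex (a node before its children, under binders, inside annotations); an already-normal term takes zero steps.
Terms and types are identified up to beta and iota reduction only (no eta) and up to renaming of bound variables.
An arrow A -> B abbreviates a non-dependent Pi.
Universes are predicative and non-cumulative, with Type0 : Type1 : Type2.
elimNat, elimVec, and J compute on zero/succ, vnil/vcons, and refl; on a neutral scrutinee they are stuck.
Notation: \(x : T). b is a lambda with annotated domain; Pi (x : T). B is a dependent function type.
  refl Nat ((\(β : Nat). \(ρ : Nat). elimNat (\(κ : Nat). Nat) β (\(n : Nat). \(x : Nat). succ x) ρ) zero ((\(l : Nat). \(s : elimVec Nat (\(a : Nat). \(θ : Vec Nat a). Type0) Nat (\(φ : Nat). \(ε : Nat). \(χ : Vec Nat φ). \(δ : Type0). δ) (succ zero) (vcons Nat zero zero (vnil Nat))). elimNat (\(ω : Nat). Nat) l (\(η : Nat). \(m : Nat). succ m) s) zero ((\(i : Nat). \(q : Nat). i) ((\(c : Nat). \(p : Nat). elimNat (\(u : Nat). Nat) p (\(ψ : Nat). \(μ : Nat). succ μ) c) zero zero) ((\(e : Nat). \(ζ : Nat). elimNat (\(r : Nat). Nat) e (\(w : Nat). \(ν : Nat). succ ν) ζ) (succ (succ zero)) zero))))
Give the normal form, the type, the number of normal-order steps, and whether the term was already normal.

reduced normal form:
  refl Nat zero
type:
  Eq Nat zero zero
normal-order step count: 11
term was already normal: no
first redex: a beta-redex


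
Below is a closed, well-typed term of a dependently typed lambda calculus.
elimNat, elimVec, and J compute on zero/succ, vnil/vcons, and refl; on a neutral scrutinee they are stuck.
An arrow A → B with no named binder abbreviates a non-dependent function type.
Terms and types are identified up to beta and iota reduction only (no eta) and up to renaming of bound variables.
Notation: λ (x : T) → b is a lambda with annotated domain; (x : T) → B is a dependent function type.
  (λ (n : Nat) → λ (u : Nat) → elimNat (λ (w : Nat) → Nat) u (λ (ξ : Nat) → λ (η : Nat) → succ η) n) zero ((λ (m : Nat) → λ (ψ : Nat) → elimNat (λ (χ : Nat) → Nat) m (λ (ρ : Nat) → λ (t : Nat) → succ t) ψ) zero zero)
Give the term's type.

type:
  Nat


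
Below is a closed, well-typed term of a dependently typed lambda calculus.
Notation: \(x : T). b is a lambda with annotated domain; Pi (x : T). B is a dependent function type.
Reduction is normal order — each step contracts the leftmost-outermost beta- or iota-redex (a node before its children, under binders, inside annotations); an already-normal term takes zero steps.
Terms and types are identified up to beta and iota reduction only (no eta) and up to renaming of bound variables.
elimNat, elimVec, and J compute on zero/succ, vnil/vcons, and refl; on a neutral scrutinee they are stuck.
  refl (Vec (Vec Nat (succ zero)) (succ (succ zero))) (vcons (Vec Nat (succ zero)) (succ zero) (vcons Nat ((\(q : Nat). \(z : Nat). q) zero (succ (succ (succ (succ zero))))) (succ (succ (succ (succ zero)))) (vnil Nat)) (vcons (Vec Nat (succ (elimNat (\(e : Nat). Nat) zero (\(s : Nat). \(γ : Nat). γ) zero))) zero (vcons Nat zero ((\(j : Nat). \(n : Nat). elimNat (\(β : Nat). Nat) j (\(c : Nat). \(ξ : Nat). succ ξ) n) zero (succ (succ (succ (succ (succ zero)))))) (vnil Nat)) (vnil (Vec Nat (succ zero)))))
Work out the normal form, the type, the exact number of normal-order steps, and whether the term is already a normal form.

resulting normal form:
  refl (Vec (Vec Nat (succ zero)) (succ (succ zero))) (vcons (Vec Nat (succ zero)) (succ zero) (vcons Nat zero (succ (succ (succ (succ zero)))) (vnil Nat)) (vcons (Vec Nat (succ zero)) zero (vcons Nat zero (succ (succ (succ (succ (succ zero))))) (vnil Nat)) (vnil (Vec Nat (succ zero)))))
the term's type:
  Eq (Vec (Vec Nat (succ zero)) (succ (succ zero))) (vcons (Vec Nat (succ zero)) (succ zero) (vcons Nat zero (succ (succ (succ (succ zero)))) (vnil Nat)) (vcons (Vec Nat (succ zero)) zero (vcons Nat zero (succ (succ (succ (succ (succ zero))))) (vnil Nat)) (vnil (Vec Nat (succ zero))))) (vcons (Vec Nat (succ zero)) (succ zero) (vcons Nat zero (succ (succ (succ (succ zero)))) (vnil Nat)) (vcons (Vec Nat (succ zero)) zero (vcons Nat zero (succ (succ (succ (succ (succ zero))))) (vnil Nat)) (vnil (Vec Nat (succ zero)))))
reduction steps (normal order): 21
started in normal form: no
first contracted redex: a beta-redex


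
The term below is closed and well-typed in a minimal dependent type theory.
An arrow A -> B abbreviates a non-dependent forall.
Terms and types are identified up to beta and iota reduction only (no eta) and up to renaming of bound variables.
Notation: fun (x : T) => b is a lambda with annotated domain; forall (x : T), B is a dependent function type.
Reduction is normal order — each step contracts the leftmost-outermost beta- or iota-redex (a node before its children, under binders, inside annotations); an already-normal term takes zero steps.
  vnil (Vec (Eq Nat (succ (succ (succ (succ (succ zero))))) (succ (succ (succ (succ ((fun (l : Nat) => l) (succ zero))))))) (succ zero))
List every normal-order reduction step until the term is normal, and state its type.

normal-order reduction:
  vnil (Vec (Eq Nat (succ (succ (succ (succ (succ zero))))) (succ (succ (succ (succ ((fun (l : Nat) => l) (succ zero))))))) (succ zero))
  ~> vnil (Vec (Eq Nat (succ (succ (succ (succ (succ zero))))) (succ (succ (succ (succ (succ zero)))))) (succ zero))
type:
  Vec (Vec (Eq Nat (succ (succ (succ (succ (succ zero))))) (succ (succ (succ (succ (succ zero)))))) (succ zero)) zero


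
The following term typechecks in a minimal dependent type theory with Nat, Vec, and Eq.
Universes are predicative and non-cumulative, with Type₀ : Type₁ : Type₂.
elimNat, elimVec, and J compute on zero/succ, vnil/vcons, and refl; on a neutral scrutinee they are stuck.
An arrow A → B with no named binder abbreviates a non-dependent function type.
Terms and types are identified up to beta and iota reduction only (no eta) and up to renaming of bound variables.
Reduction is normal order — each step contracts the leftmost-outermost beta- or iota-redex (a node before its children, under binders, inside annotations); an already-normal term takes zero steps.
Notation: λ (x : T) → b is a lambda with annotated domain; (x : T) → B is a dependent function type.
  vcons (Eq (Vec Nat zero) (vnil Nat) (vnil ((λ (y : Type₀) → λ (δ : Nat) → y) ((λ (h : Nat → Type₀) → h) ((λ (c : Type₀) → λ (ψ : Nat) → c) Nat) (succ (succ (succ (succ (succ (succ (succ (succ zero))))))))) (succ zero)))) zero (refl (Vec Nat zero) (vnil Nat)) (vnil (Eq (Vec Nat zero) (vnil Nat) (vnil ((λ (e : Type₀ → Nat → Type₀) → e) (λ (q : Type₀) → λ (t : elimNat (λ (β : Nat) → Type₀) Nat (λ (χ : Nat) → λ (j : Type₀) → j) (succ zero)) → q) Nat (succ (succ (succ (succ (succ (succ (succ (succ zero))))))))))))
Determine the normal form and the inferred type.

reduced normal form:
  vcons (Eq (Vec Nat zero) (vnil Nat) (vnil Nat)) zero (refl (Vec Nat zero) (vnil Nat)) (vnil (Eq (Vec Nat zero) (vnil Nat) (vnil Nat)))
type:
  Vec (Eq (Vec Nat zero) (vnil Nat) (vnil Nat)) (succ zero)


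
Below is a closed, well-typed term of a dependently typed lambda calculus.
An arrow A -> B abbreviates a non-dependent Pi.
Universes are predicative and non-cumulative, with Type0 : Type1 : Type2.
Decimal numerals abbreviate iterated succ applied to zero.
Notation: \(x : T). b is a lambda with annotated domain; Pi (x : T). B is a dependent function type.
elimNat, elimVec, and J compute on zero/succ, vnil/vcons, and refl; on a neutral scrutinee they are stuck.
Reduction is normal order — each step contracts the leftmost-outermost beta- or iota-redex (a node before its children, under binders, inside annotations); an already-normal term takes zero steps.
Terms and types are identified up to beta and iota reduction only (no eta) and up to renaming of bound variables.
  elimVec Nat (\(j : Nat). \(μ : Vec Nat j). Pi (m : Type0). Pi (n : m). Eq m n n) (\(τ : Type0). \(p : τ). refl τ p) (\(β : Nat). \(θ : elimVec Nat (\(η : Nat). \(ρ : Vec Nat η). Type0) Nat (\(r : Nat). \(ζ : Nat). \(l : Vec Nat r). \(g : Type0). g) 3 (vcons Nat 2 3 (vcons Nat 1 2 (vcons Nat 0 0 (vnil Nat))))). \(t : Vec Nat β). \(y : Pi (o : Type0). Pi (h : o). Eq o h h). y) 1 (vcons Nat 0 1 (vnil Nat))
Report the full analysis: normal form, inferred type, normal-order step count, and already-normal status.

resulting normal form:
  \(j : Type0). \(μ : j). refl j μ
type:
  Pi (j : Type0). Pi (μ : j). Eq j μ μ
normal-order step count: 6
term was already normal: no
first redex: an elimVec iota-redex


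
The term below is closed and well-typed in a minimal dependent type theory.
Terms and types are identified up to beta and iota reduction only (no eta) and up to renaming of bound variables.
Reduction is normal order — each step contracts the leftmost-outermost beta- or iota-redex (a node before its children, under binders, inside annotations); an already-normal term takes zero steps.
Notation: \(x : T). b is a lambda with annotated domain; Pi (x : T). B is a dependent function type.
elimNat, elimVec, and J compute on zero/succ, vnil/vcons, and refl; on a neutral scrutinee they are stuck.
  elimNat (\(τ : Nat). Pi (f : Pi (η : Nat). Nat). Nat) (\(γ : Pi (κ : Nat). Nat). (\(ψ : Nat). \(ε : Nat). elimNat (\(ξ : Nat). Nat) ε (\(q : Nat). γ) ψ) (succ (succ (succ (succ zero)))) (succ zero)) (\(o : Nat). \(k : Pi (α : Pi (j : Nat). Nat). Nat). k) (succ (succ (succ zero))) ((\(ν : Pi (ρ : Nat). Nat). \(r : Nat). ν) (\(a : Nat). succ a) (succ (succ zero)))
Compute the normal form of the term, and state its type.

normal form:
  succ (succ (succ (succ (succ zero))))
inferred type:
  Nat
observation: normalization takes exactly 34 steps under the normal-order strategy.


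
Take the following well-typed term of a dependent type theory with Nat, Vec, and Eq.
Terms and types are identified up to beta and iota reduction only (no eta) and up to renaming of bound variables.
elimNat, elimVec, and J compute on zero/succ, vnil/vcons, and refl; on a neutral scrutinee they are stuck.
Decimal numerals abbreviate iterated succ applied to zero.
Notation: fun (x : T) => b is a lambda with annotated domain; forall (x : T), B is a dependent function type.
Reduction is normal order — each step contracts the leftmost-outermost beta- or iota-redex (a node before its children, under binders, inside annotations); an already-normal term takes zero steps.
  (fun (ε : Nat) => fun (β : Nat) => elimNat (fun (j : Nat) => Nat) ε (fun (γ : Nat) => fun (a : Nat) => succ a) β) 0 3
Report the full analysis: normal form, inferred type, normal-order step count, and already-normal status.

resulting normal form:
  3
the term's type:
  Nat
reduction steps (normal order): 12
already normal: no
first contracted redex: a beta-redex


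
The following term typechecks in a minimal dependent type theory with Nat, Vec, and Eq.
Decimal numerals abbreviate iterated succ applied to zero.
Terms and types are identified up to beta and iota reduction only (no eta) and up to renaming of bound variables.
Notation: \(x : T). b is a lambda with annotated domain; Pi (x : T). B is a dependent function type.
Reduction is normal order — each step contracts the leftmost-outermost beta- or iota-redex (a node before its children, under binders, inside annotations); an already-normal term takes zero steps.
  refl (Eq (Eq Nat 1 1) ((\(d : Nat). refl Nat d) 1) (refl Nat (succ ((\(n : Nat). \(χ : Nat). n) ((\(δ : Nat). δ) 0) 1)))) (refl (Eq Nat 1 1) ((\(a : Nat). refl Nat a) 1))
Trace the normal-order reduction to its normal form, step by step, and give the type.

normal-order reduction sequence:
  refl (Eq (Eq Nat 1 1) ((\(d : Nat). refl Nat d) 1) (refl Nat (succ ((\(n : Nat). \(χ : Nat). n) ((\(δ : Nat). δ) 0) 1)))) (refl (Eq Nat 1 1) ((\(a : Nat). refl Nat a) 1))
  ~> refl (Eq (Eq Nat 1 1) (refl Nat 1) (refl Nat (succ ((\(d : Nat). \(n : Nat). d) ((\(χ : Nat). χ) 0) 1)))) (refl (Eq Nat 1 1) ((\(δ : Nat). refl Nat δ) 1))
  ~> refl (Eq (Eq Nat 1 1) (refl Nat 1) (refl Nat (succ ((\(d : Nat). (\(n : Nat). n) 0) 1)))) (refl (Eq Nat 1 1) ((\(χ : Nat). refl Nat χ) 1))
  ~> refl (Eq (Eq Nat 1 1) (refl Nat 1) (refl Nat (succ ((\(d : Nat). d) 0)))) (refl (Eq Nat 1 1) ((\(n : Nat). refl Nat n) 1))
  ~> refl (Eq (Eq Nat 1 1) (refl Nat 1) (refl Nat 1)) (refl (Eq Nat 1 1) ((\(d : Nat). refl Nat d) 1))
  ~> refl (Eq (Eq Nat 1 1) (refl Nat 1) (refl Nat 1)) (refl (Eq Nat 1 1) (refl Nat 1))
type:
  Eq (Eq (Eq Nat 1 1) (refl Nat 1) (refl Nat 1)) (refl (Eq Nat 1 1) (refl Nat 1)) (refl (Eq Nat 1 1) (refl Nat 1))


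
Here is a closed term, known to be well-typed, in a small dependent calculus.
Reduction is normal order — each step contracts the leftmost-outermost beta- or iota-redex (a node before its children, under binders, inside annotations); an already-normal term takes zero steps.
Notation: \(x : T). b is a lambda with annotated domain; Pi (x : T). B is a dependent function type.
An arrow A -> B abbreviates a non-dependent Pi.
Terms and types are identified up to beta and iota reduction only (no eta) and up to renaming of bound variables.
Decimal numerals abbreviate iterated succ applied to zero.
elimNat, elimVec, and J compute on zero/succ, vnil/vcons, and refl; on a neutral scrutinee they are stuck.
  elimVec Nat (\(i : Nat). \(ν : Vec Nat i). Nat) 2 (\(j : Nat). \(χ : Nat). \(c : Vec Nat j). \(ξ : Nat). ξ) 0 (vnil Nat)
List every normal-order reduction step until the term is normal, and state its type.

normal-order reduction:
  elimVec Nat (\(i : Nat). \(ν : Vec Nat i). Nat) 2 (\(j : Nat). \(χ : Nat). \(c : Vec Nat j). \(ξ : Nat). ξ) 0 (vnil Nat)
  ~> 2
the term's type:
  Nat


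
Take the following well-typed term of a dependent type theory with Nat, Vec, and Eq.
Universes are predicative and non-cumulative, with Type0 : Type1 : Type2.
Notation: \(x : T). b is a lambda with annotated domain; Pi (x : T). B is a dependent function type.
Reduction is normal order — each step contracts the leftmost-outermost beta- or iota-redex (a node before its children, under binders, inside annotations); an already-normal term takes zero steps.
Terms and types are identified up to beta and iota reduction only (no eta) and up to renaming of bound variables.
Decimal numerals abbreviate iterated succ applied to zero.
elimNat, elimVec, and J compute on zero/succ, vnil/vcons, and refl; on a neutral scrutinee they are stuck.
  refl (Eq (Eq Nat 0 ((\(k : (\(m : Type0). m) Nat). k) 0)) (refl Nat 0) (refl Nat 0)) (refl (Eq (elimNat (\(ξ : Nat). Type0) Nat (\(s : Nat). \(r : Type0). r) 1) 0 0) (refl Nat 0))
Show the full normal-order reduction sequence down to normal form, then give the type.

reduction (normal order):
  refl (Eq (Eq Nat 0 ((\(k : (\(m : Type0). m) Nat). k) 0)) (refl Nat 0) (refl Nat 0)) (refl (Eq (elimNat (\(ξ : Nat). Type0) Nat (\(s : Nat). \(r : Type0). r) 1) 0 0) (refl Nat 0))
  ~> refl (Eq (Eq Nat 0 0) (refl Nat 0) (refl Nat 0)) (refl (Eq (elimNat (\(k : Nat). Type0) Nat (\(m : Nat). \(ξ : Type0). ξ) 1) 0 0) (refl Nat 0))
  ~> refl (Eq (Eq Nat 0 0) (refl Nat 0) (refl Nat 0)) (refl (Eq ((\(k : Nat). \(m : Type0). m) 0 (elimNat (\(ξ : Nat). Type0) Nat (\(s : Nat). \(r : Type0). r) 0)) 0 0) (refl Nat 0))
  ~> refl (Eq (Eq Nat 0 0) (refl Nat 0) (refl Nat 0)) (refl (Eq ((\(k : Type0). k) (elimNat (\(m : Nat). Type0) Nat (\(ξ : Nat). \(s : Type0). s) 0)) 0 0) (refl Nat 0))
  ~> refl (Eq (Eq Nat 0 0) (refl Nat 0) (refl Nat 0)) (refl (Eq (elimNat (\(k : Nat). Type0) Nat (\(m : Nat). \(ξ : Type0). ξ) 0) 0 0) (refl Nat 0))
  ~> refl (Eq (Eq Nat 0 0) (refl Nat 0) (refl Nat 0)) (refl (Eq Nat 0 0) (refl Nat 0))
the term's type:
  Eq (Eq (Eq Nat 0 0) (refl Nat 0) (refl Nat 0)) (refl (Eq Nat 0 0) (refl Nat 0)) (refl (Eq Nat 0 0) (refl Nat 0))


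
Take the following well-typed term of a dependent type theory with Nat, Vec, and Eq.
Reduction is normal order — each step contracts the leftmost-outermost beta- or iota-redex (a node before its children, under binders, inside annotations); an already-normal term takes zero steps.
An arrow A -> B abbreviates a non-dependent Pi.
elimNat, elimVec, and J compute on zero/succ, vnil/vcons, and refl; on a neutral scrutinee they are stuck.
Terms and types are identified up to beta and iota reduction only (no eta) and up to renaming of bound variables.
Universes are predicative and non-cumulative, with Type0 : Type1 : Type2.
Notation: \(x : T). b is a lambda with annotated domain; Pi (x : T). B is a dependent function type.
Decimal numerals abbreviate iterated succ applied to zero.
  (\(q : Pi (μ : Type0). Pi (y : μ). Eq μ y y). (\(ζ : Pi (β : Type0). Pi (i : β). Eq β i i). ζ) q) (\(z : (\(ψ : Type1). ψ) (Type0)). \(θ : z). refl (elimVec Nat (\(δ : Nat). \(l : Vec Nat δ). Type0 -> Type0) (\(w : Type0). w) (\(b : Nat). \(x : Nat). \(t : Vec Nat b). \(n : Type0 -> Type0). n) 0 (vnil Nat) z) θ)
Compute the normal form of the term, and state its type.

resulting normal form:
  \(q : Type0). \(μ : q). refl q μ
type:
  Pi (q : Type0). Pi (μ : q). Eq q μ μ
observation: 5 normal-order steps normalize the term, beginning with a beta-redex.


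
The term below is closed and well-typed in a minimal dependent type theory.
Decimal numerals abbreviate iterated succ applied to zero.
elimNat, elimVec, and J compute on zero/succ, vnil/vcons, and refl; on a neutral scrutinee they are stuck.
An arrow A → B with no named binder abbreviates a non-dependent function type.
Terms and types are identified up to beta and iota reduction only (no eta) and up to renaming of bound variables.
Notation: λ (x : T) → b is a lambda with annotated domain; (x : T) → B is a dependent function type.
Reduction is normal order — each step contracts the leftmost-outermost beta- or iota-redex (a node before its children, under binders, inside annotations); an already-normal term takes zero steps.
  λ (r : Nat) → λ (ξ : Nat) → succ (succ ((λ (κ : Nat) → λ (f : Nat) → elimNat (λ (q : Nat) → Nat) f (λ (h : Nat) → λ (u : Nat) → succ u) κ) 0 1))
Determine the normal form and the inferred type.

reduced normal form:
  λ (r : Nat) → λ (ξ : Nat) → 3
type:
  Nat → Nat → Nat
observation: the first redex contracted is a beta-redex; the normal form is reached in 3 normal-order steps.


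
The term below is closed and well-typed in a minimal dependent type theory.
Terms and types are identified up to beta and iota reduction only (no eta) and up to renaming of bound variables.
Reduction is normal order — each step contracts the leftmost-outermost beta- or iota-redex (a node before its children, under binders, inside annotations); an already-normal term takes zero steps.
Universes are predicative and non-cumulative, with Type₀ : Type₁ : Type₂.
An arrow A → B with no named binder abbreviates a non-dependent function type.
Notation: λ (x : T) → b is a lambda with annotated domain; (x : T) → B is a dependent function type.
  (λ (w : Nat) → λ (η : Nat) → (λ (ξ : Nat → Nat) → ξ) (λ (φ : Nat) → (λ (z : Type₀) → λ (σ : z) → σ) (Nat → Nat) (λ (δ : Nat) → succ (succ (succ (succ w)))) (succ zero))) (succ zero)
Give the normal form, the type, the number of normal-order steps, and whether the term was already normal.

normal form:
  λ (w : Nat) → λ (η : Nat) → succ (succ (succ (succ (succ zero))))
type:
  Nat → Nat → Nat
steps to reach normal form (normal order): 5
term was already normal: no
first redex: a beta-redex


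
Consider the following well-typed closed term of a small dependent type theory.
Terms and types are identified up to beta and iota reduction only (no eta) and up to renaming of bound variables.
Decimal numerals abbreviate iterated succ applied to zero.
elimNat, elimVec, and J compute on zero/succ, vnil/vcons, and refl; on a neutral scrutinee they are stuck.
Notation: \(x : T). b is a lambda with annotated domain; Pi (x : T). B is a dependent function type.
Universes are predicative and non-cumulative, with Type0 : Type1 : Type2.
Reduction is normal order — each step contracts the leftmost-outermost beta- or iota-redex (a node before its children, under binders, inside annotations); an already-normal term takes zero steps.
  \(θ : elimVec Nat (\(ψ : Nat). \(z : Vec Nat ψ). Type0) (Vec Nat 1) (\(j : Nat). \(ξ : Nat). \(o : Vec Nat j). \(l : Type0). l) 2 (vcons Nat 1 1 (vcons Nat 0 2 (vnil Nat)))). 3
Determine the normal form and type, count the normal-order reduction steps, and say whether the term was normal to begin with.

resulting normal form:
  \(θ : Vec Nat 1). 3
inferred type:
  Pi (θ : Vec Nat 1). Nat
steps to reach normal form (normal order): 11
term was already normal: no
first redex: an elimVec iota-redex
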